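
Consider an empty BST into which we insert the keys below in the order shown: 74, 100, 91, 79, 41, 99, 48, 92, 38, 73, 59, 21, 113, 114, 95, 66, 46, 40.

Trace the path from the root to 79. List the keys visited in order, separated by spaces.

Resulting structure (node: left, right):
  74: L=41, R=100
  100: L=91, R=113
  91: L=79, R=99
  79: L=–, R=–
  41: L=38, R=48
  99: L=92, R=–
  48: L=46, R=73
  92: L=–, R=95
  38: L=21, R=40
  73: L=59, R=–
  59: L=–, R=66
  21: L=–, R=–
  113: L=–, R=114
  114: L=–, R=–
  95: L=–, R=–
  66: L=–, R=–
  46: L=–, R=–
  40: L=–, R=–

74 100 91 79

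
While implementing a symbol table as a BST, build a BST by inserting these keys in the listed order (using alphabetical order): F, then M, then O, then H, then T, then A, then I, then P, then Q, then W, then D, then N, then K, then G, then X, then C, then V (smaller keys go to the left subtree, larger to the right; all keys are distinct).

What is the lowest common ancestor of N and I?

Resulting structure (node: left, right):
  F: L=A, R=M
  M: L=H, R=O
  O: L=N, R=T
  H: L=G, R=I
  T: L=P, R=W
  A: L=–, R=D
  I: L=–, R=K
  P: L=–, R=Q
  Q: L=–, R=–
  W: L=V, R=X
  D: L=C, R=–
  N: L=–, R=–
  K: L=–, R=–
  G: L=–, R=–
  X: L=–, R=–
  C: L=–, R=–
  V: L=–, R=–

Path to N: F → M → O → N
Path to I: F → M → H → I
The paths share a prefix ending at M, then split left and right.

M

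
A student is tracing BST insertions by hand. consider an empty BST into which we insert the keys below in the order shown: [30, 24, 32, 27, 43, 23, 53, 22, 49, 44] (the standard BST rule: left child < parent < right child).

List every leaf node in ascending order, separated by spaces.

22 27 44

30: root
24: left child of 30 (depth 1)
32: right child of 30 (depth 1)
27: right child of 24 (depth 2)
43: right child of 32 (depth 2)
23: left child of 24 (depth 2)
53: right child of 43 (depth 3)
22: left child of 23 (depth 3)
49: left child of 53 (depth 4)
44: left child of 49 (depth 5)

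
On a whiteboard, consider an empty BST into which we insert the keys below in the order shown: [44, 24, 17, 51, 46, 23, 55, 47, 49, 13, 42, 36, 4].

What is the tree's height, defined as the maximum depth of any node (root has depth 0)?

44: root
24: left child of 44 (depth 1)
17: left child of 24 (depth 2)
51: right child of 44 (depth 1)
46: left child of 51 (depth 2)
23: right child of 17 (depth 3)
55: right child of 51 (depth 2)
47: right child of 46 (depth 3)
49: right child of 47 (depth 4)
13: left child of 17 (depth 3)
42: right child of 24 (depth 2)
36: left child of 42 (depth 3)
4: left child of 13 (depth 4)

The deepest node is 49 at depth 4.

4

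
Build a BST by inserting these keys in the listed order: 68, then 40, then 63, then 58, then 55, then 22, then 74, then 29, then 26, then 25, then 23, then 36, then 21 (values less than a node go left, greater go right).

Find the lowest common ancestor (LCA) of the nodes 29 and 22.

Insert 68: tree is empty, so 68 becomes the root.
Insert 40: 40 < 68 → go left. Place as left child of 68.
Insert 63: 63 < 68 → go left; 63 > 40 → go right. Place as right child of 40.
Insert 58: 58 < 68 → go left; 58 > 40 → go right; 58 < 63 → go left. Place as left child of 63.
Insert 55: 55 < 68 → go left; 55 > 40 → go right; 55 < 63 → go left; 55 < 58 → go left. Place as left child of 58.
Insert 22: 22 < 68 → go left; 22 < 40 → go left. Place as left child of 40.
Insert 74: 74 > 68 → go right. Place as right child of 68.
Insert 29: 29 < 68 → go left; 29 < 40 → go left; 29 > 22 → go right. Place as right child of 22.
Insert 26: 26 < 68 → go left; 26 < 40 → go left; 26 > 22 → go right; 26 < 29 → go left. Place as left child of 29.
Insert 25: 25 < 68 → go left; 25 < 40 → go left; 25 > 22 → go right; 25 < 29 → go left; 25 < 26 → go left. Place as left child of 26.
Insert 23: 23 < 68 → go left; 23 < 40 → go left; 23 > 22 → go right; 23 < 29 → go left; 23 < 26 → go left; 23 < 25 → go left. Place as left child of 25.
Insert 36: 36 < 68 → go left; 36 < 40 → go left; 36 > 22 → go right; 36 > 29 → go right. Place as right child of 29.
Insert 21: 21 < 68 → go left; 21 < 40 → go left; 21 < 22 → go left. Place as left child of 22.

Path to 29: 68 → 40 → 22 → 29
Path to 22: 68 → 40 → 22
22 lies on both paths and is an ancestor of the other node.

22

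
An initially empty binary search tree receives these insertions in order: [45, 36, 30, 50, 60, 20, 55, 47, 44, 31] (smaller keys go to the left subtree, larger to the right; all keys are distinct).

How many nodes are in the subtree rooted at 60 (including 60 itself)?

2

45: root
36: left child of 45 (depth 1)
30: left child of 36 (depth 2)
50: right child of 45 (depth 1)
60: right child of 50 (depth 2)
20: left child of 30 (depth 3)
55: left child of 60 (depth 3)
47: left child of 50 (depth 2)
44: right child of 36 (depth 2)
31: right child of 30 (depth 3)

Subtree rooted at 60 contains: 60, 55 — 2 nodes.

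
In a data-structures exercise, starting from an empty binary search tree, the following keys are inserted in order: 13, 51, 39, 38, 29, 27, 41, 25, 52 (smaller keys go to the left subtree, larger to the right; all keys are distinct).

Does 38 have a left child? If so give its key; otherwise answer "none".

Insert 13: tree is empty, so 13 becomes the root.
Insert 51: 51 > 13 → go right. Place as right child of 13.
Insert 39: 39 > 13 → go right; 39 < 51 → go left. Place as left child of 51.
Insert 38: 38 > 13 → go right; 38 < 51 → go left; 38 < 39 → go left. Place as left child of 39.
Insert 29: 29 > 13 → go right; 29 < 51 → go left; 29 < 39 → go left; 29 < 38 → go left. Place as left child of 38.
Insert 27: 27 > 13 → go right; 27 < 51 → go left; 27 < 39 → go left; 27 < 38 → go left; 27 < 29 → go left. Place as left child of 29.
Insert 41: 41 > 13 → go right; 41 < 51 → go left; 41 > 39 → go right. Place as right child of 39.
Insert 25: 25 > 13 → go right; 25 < 51 → go left; 25 < 39 → go left; 25 < 38 → go left; 25 < 29 → go left; 25 < 27 → go left. Place as left child of 27.
Insert 52: 52 > 13 → go right; 52 > 51 → go right. Place as right child of 51.

29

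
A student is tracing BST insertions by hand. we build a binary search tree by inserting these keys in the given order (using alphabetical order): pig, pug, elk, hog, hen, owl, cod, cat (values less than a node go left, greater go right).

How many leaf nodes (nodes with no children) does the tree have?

4

pig: root
pug: right child of pig (depth 1)
elk: left child of pig (depth 1)
hog: right child of elk (depth 2)
hen: left child of hog (depth 3)
owl: right child of hog (depth 3)
cod: left child of elk (depth 2)
cat: left child of cod (depth 3)

Leaves: cat, hen, owl, pug — 4 in total.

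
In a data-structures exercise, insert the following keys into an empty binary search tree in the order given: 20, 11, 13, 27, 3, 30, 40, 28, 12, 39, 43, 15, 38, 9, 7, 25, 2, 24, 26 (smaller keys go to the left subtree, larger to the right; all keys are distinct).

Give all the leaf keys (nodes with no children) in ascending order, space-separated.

2 7 12 15 24 26 28 38 43

Insert 20: tree is empty, so 20 becomes the root.
Insert 11: 11 < 20 → go left. Place as left child of 20.
Insert 13: 13 < 20 → go left; 13 > 11 → go right. Place as right child of 11.
Insert 27: 27 > 20 → go right. Place as right child of 20.
Insert 3: 3 < 20 → go left; 3 < 11 → go left. Place as left child of 11.
Insert 30: 30 > 20 → go right; 30 > 27 → go right. Place as right child of 27.
Insert 40: 40 > 20 → go right; 40 > 27 → go right; 40 > 30 → go right. Place as right child of 30.
Insert 28: 28 > 20 → go right; 28 > 27 → go right; 28 < 30 → go left. Place as left child of 30.
Insert 12: 12 < 20 → go left; 12 > 11 → go right; 12 < 13 → go left. Place as left child of 13.
Insert 39: 39 > 20 → go right; 39 > 27 → go right; 39 > 30 → go right; 39 < 40 → go left. Place as left child of 40.
Insert 43: 43 > 20 → go right; 43 > 27 → go right; 43 > 30 → go right; 43 > 40 → go right. Place as right child of 40.
Insert 15: 15 < 20 → go left; 15 > 11 → go right; 15 > 13 → go right. Place as right child of 13.
Insert 38: 38 > 20 → go right; 38 > 27 → go right; 38 > 30 → go right; 38 < 40 → go left; 38 < 39 → go left. Place as left child of 39.
Insert 9: 9 < 20 → go left; 9 < 11 → go left; 9 > 3 → go right. Place as right child of 3.
Insert 7: 7 < 20 → go left; 7 < 11 → go left; 7 > 3 → go right; 7 < 9 → go left. Place as left child of 9.
Insert 25: 25 > 20 → go right; 25 < 27 → go left. Place as left child of 27.
Insert 2: 2 < 20 → go left; 2 < 11 → go left; 2 < 3 → go left. Place as left child of 3.
Insert 24: 24 > 20 → go right; 24 < 27 → go left; 24 < 25 → go left. Place as left child of 25.
Insert 26: 26 > 20 → go right; 26 < 27 → go left; 26 > 25 → go right. Place as right child of 25.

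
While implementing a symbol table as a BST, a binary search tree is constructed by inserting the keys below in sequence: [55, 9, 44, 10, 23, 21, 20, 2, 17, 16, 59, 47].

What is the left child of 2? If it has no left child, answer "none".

none

Insert 55: tree is empty, so 55 becomes the root.
Insert 9: 9 < 55 → go left. Place as left child of 55.
Insert 44: 44 < 55 → go left; 44 > 9 → go right. Place as right child of 9.
Insert 10: 10 < 55 → go left; 10 > 9 → go right; 10 < 44 → go left. Place as left child of 44.
Insert 23: 23 < 55 → go left; 23 > 9 → go right; 23 < 44 → go left; 23 > 10 → go right. Place as right child of 10.
Insert 21: 21 < 55 → go left; 21 > 9 → go right; 21 < 44 → go left; 21 > 10 → go right; 21 < 23 → go left. Place as left child of 23.
Insert 20: 20 < 55 → go left; 20 > 9 → go right; 20 < 44 → go left; 20 > 10 → go right; 20 < 23 → go left; 20 < 21 → go left. Place as left child of 21.
Insert 2: 2 < 55 → go left; 2 < 9 → go left. Place as left child of 9.
Insert 17: 17 < 55 → go left; 17 > 9 → go right; 17 < 44 → go left; 17 > 10 → go right; 17 < 23 → go left; 17 < 21 → go left; 17 < 20 → go left. Place as left child of 20.
Insert 16: 16 < 55 → go left; 16 > 9 → go right; 16 < 44 → go left; 16 > 10 → go right; 16 < 23 → go left; 16 < 21 → go left; 16 < 20 → go left; 16 < 17 → go left. Place as left child of 17.
Insert 59: 59 > 55 → go right. Place as right child of 55.
Insert 47: 47 < 55 → go left; 47 > 9 → go right; 47 > 44 → go right. Place as right child of 44.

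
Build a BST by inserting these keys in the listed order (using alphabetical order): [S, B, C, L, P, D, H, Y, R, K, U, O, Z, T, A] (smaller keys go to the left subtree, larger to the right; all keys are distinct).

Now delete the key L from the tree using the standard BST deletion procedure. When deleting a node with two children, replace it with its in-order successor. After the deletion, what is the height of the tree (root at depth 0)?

Insert S: tree is empty, so S becomes the root.
Insert B: B < S → go left. Place as left child of S.
Insert C: C < S → go left; C > B → go right. Place as right child of B.
Insert L: L < S → go left; L > B → go right; L > C → go right. Place as right child of C.
Insert P: P < S → go left; P > B → go right; P > C → go right; P > L → go right. Place as right child of L.
Insert D: D < S → go left; D > B → go right; D > C → go right; D < L → go left. Place as left child of L.
Insert H: H < S → go left; H > B → go right; H > C → go right; H < L → go left; H > D → go right. Place as right child of D.
Insert Y: Y > S → go right. Place as right child of S.
Insert R: R < S → go left; R > B → go right; R > C → go right; R > L → go right; R > P → go right. Place as right child of P.
Insert K: K < S → go left; K > B → go right; K > C → go right; K < L → go left; K > D → go right; K > H → go right. Place as right child of H.
Insert U: U > S → go right; U < Y → go left. Place as left child of Y.
Insert O: O < S → go left; O > B → go right; O > C → go right; O > L → go right; O < P → go left. Place as left child of P.
Insert Z: Z > S → go right; Z > Y → go right. Place as right child of Y.
Insert T: T > S → go right; T < Y → go left; T < U → go left. Place as left child of U.
Insert A: A < S → go left; A < B → go left. Place as left child of B.

Delete L (two children — replace with in-order successor).
After deletion, deepest node is K at depth 6.

6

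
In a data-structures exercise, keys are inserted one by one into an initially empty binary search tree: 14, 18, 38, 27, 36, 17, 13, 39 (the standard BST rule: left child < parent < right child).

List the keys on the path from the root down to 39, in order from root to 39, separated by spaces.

14 18 38 39

Insert 14: tree is empty, so 14 becomes the root.
Insert 18: 18 > 14 → go right. Place as right child of 14.
Insert 38: 38 > 14 → go right; 38 > 18 → go right. Place as right child of 18.
Insert 27: 27 > 14 → go right; 27 > 18 → go right; 27 < 38 → go left. Place as left child of 38.
Insert 36: 36 > 14 → go right; 36 > 18 → go right; 36 < 38 → go left; 36 > 27 → go right. Place as right child of 27.
Insert 17: 17 > 14 → go right; 17 < 18 → go left. Place as left child of 18.
Insert 13: 13 < 14 → go left. Place as left child of 14.
Insert 39: 39 > 14 → go right; 39 > 18 → go right; 39 > 38 → go right. Place as right child of 38.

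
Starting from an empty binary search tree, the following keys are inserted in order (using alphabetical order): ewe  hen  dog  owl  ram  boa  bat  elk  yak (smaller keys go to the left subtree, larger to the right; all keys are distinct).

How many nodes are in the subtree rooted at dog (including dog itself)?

4

Resulting structure (node: left, right):
  ewe: L=dog, R=hen
  hen: L=–, R=owl
  dog: L=boa, R=elk
  owl: L=–, R=ram
  ram: L=–, R=yak
  boa: L=bat, R=–
  bat: L=–, R=–
  elk: L=–, R=–
  yak: L=–, R=–

Subtree rooted at dog contains: dog, boa, bat, elk — 4 nodes.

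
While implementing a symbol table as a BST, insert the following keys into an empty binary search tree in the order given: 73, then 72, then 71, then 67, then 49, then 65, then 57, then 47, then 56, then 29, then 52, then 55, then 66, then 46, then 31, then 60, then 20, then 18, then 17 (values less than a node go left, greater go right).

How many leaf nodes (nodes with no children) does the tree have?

73: root
72: left child of 73 (depth 1)
71: left child of 72 (depth 2)
67: left child of 71 (depth 3)
49: left child of 67 (depth 4)
65: right child of 49 (depth 5)
57: left child of 65 (depth 6)
47: left child of 49 (depth 5)
56: left child of 57 (depth 7)
29: left child of 47 (depth 6)
52: left child of 56 (depth 8)
55: right child of 52 (depth 9)
66: right child of 65 (depth 6)
46: right child of 29 (depth 7)
31: left child of 46 (depth 8)
60: right child of 57 (depth 7)
20: left child of 29 (depth 7)
18: left child of 20 (depth 8)
17: left child of 18 (depth 9)

Leaves: 17, 31, 55, 60, 66 — 5 in total.

5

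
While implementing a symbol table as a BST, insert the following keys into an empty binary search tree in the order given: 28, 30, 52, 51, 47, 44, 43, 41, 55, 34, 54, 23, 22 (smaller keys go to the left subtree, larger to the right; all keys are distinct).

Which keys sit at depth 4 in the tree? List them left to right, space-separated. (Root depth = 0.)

47 54

Insert 28: tree is empty, so 28 becomes the root.
Insert 30: 30 > 28 → go right. Place as right child of 28.
Insert 52: 52 > 28 → go right; 52 > 30 → go right. Place as right child of 30.
Insert 51: 51 > 28 → go right; 51 > 30 → go right; 51 < 52 → go left. Place as left child of 52.
Insert 47: 47 > 28 → go right; 47 > 30 → go right; 47 < 52 → go left; 47 < 51 → go left. Place as left child of 51.
Insert 44: 44 > 28 → go right; 44 > 30 → go right; 44 < 52 → go left; 44 < 51 → go left; 44 < 47 → go left. Place as left child of 47.
Insert 43: 43 > 28 → go right; 43 > 30 → go right; 43 < 52 → go left; 43 < 51 → go left; 43 < 47 → go left; 43 < 44 → go left. Place as left child of 44.
Insert 41: 41 > 28 → go right; 41 > 30 → go right; 41 < 52 → go left; 41 < 51 → go left; 41 < 47 → go left; 41 < 44 → go left; 41 < 43 → go left. Place as left child of 43.
Insert 55: 55 > 28 → go right; 55 > 30 → go right; 55 > 52 → go right. Place as right child of 52.
Insert 34: 34 > 28 → go right; 34 > 30 → go right; 34 < 52 → go left; 34 < 51 → go left; 34 < 47 → go left; 34 < 44 → go left; 34 < 43 → go left; 34 < 41 → go left. Place as left child of 41.
Insert 54: 54 > 28 → go right; 54 > 30 → go right; 54 > 52 → go right; 54 < 55 → go left. Place as left child of 55.
Insert 23: 23 < 28 → go left. Place as left child of 28.
Insert 22: 22 < 28 → go left; 22 < 23 → go left. Place as left child of 23.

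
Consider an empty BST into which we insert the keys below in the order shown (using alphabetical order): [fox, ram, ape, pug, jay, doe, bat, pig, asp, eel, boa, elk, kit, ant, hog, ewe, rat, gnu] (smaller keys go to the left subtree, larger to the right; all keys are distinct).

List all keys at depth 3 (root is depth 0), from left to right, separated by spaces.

fox: root
ram: right child of fox (depth 1)
ape: left child of fox (depth 1)
pug: left child of ram (depth 2)
jay: left child of pug (depth 3)
doe: right child of ape (depth 2)
bat: left child of doe (depth 3)
pig: right child of jay (depth 4)
asp: left child of bat (depth 4)
eel: right child of doe (depth 3)
boa: right child of bat (depth 4)
elk: right child of eel (depth 4)
kit: left child of pig (depth 5)
ant: left child of ape (depth 2)
hog: left child of jay (depth 4)
ewe: right child of elk (depth 5)
rat: right child of ram (depth 2)
gnu: left child of hog (depth 5)

bat eel jay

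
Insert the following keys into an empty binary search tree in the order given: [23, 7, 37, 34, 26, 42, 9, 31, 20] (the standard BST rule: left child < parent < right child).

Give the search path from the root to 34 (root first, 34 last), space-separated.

Insert 23: tree is empty, so 23 becomes the root.
Insert 7: 7 < 23 → go left. Place as left child of 23.
Insert 37: 37 > 23 → go right. Place as right child of 23.
Insert 34: 34 > 23 → go right; 34 < 37 → go left. Place as left child of 37.
Insert 26: 26 > 23 → go right; 26 < 37 → go left; 26 < 34 → go left. Place as left child of 34.
Insert 42: 42 > 23 → go right; 42 > 37 → go right. Place as right child of 37.
Insert 9: 9 < 23 → go left; 9 > 7 → go right. Place as right child of 7.
Insert 31: 31 > 23 → go right; 31 < 37 → go left; 31 < 34 → go left; 31 > 26 → go right. Place as right child of 26.
Insert 20: 20 < 23 → go left; 20 > 7 → go right; 20 > 9 → go right. Place as right child of 9.

23 37 34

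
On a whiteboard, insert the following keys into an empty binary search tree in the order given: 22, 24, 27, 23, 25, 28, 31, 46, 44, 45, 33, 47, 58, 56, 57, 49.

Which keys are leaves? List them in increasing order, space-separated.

23 25 33 45 49 57

22: root
24: right child of 22 (depth 1)
27: right child of 24 (depth 2)
23: left child of 24 (depth 2)
25: left child of 27 (depth 3)
28: right child of 27 (depth 3)
31: right child of 28 (depth 4)
46: right child of 31 (depth 5)
44: left child of 46 (depth 6)
45: right child of 44 (depth 7)
33: left child of 44 (depth 7)
47: right child of 46 (depth 6)
58: right child of 47 (depth 7)
56: left child of 58 (depth 8)
57: right child of 56 (depth 9)
49: left child of 56 (depth 9)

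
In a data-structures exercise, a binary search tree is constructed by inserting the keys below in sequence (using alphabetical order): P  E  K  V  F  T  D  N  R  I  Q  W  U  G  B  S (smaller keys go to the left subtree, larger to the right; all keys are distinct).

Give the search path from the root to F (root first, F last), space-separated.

P E K F

P: root
E: left child of P (depth 1)
K: right child of E (depth 2)
V: right child of P (depth 1)
F: left child of K (depth 3)
T: left child of V (depth 2)
D: left child of E (depth 2)
N: right child of K (depth 3)
R: left child of T (depth 3)
I: right child of F (depth 4)
Q: left child of R (depth 4)
W: right child of V (depth 2)
U: right child of T (depth 3)
G: left child of I (depth 5)
B: left child of D (depth 3)
S: right child of R (depth 4)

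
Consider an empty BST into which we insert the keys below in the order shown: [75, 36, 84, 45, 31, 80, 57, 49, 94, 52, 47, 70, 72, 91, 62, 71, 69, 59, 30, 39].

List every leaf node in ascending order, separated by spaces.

75: root
36: left child of 75 (depth 1)
84: right child of 75 (depth 1)
45: right child of 36 (depth 2)
31: left child of 36 (depth 2)
80: left child of 84 (depth 2)
57: right child of 45 (depth 3)
49: left child of 57 (depth 4)
94: right child of 84 (depth 2)
52: right child of 49 (depth 5)
47: left child of 49 (depth 5)
70: right child of 57 (depth 4)
72: right child of 70 (depth 5)
91: left child of 94 (depth 3)
62: left child of 70 (depth 5)
71: left child of 72 (depth 6)
69: right child of 62 (depth 6)
59: left child of 62 (depth 6)
30: left child of 31 (depth 3)
39: left child of 45 (depth 3)

30 39 47 52 59 69 71 80 91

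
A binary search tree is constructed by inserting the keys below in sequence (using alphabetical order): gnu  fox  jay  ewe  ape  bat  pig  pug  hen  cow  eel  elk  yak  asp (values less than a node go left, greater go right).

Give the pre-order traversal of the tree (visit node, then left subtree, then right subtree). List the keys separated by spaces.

gnu fox ewe ape bat asp cow eel elk jay hen pig pug yak

Insert gnu: tree is empty, so gnu becomes the root.
Insert fox: fox < gnu → go left. Place as left child of gnu.
Insert jay: jay > gnu → go right. Place as right child of gnu.
Insert ewe: ewe < gnu → go left; ewe < fox → go left. Place as left child of fox.
Insert ape: ape < gnu → go left; ape < fox → go left; ape < ewe → go left. Place as left child of ewe.
Insert bat: bat < gnu → go left; bat < fox → go left; bat < ewe → go left; bat > ape → go right. Place as right child of ape.
Insert pig: pig > gnu → go right; pig > jay → go right. Place as right child of jay.
Insert pug: pug > gnu → go right; pug > jay → go right; pug > pig → go right. Place as right child of pig.
Insert hen: hen > gnu → go right; hen < jay → go left. Place as left child of jay.
Insert cow: cow < gnu → go left; cow < fox → go left; cow < ewe → go left; cow > ape → go right; cow > bat → go right. Place as right child of bat.
Insert eel: eel < gnu → go left; eel < fox → go left; eel < ewe → go left; eel > ape → go right; eel > bat → go right; eel > cow → go right. Place as right child of cow.
Insert elk: elk < gnu → go left; elk < fox → go left; elk < ewe → go left; elk > ape → go right; elk > bat → go right; elk > cow → go right; elk > eel → go right. Place as right child of eel.
Insert yak: yak > gnu → go right; yak > jay → go right; yak > pig → go right; yak > pug → go right. Place as right child of pug.
Insert asp: asp < gnu → go left; asp < fox → go left; asp < ewe → go left; asp > ape → go right; asp < bat → go left. Place as left child of bat.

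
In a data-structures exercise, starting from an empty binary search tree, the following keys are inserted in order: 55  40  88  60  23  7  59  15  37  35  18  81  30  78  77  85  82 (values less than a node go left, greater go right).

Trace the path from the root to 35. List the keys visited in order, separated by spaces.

Insert 55: tree is empty, so 55 becomes the root.
Insert 40: 40 < 55 → go left. Place as left child of 55.
Insert 88: 88 > 55 → go right. Place as right child of 55.
Insert 60: 60 > 55 → go right; 60 < 88 → go left. Place as left child of 88.
Insert 23: 23 < 55 → go left; 23 < 40 → go left. Place as left child of 40.
Insert 7: 7 < 55 → go left; 7 < 40 → go left; 7 < 23 → go left. Place as left child of 23.
Insert 59: 59 > 55 → go right; 59 < 88 → go left; 59 < 60 → go left. Place as left child of 60.
Insert 15: 15 < 55 → go left; 15 < 40 → go left; 15 < 23 → go left; 15 > 7 → go right. Place as right child of 7.
Insert 37: 37 < 55 → go left; 37 < 40 → go left; 37 > 23 → go right. Place as right child of 23.
Insert 35: 35 < 55 → go left; 35 < 40 → go left; 35 > 23 → go right; 35 < 37 → go left. Place as left child of 37.
Insert 18: 18 < 55 → go left; 18 < 40 → go left; 18 < 23 → go left; 18 > 7 → go right; 18 > 15 → go right. Place as right child of 15.
Insert 81: 81 > 55 → go right; 81 < 88 → go left; 81 > 60 → go right. Place as right child of 60.
Insert 30: 30 < 55 → go left; 30 < 40 → go left; 30 > 23 → go right; 30 < 37 → go left; 30 < 35 → go left. Place as left child of 35.
Insert 78: 78 > 55 → go right; 78 < 88 → go left; 78 > 60 → go right; 78 < 81 → go left. Place as left child of 81.
Insert 77: 77 > 55 → go right; 77 < 88 → go left; 77 > 60 → go right; 77 < 81 → go left; 77 < 78 → go left. Place as left child of 78.
Insert 85: 85 > 55 → go right; 85 < 88 → go left; 85 > 60 → go right; 85 > 81 → go right. Place as right child of 81.
Insert 82: 82 > 55 → go right; 82 < 88 → go left; 82 > 60 → go right; 82 > 81 → go right; 82 < 85 → go left. Place as left child of 85.

55 40 23 37 35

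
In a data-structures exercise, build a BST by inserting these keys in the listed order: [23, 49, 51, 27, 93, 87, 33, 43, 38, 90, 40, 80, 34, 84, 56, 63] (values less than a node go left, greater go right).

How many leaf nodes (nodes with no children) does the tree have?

5

23: root
49: right child of 23 (depth 1)
51: right child of 49 (depth 2)
27: left child of 49 (depth 2)
93: right child of 51 (depth 3)
87: left child of 93 (depth 4)
33: right child of 27 (depth 3)
43: right child of 33 (depth 4)
38: left child of 43 (depth 5)
90: right child of 87 (depth 5)
40: right child of 38 (depth 6)
80: left child of 87 (depth 5)
34: left child of 38 (depth 6)
84: right child of 80 (depth 6)
56: left child of 80 (depth 6)
63: right child of 56 (depth 7)

Leaves: 34, 40, 63, 84, 90 — 5 in total.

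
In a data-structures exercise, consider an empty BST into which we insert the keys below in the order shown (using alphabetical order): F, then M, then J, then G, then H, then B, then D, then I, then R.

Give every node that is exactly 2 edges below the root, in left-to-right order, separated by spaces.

D J R

F: root
M: right child of F (depth 1)
J: left child of M (depth 2)
G: left child of J (depth 3)
H: right child of G (depth 4)
B: left child of F (depth 1)
D: right child of B (depth 2)
I: right child of H (depth 5)
R: right child of M (depth 2)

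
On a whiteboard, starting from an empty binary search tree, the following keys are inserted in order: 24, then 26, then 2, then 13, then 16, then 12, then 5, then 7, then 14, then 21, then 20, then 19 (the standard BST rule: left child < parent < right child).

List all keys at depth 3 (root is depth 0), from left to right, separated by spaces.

12 16

24: root
26: right child of 24 (depth 1)
2: left child of 24 (depth 1)
13: right child of 2 (depth 2)
16: right child of 13 (depth 3)
12: left child of 13 (depth 3)
5: left child of 12 (depth 4)
7: right child of 5 (depth 5)
14: left child of 16 (depth 4)
21: right child of 16 (depth 4)
20: left child of 21 (depth 5)
19: left child of 20 (depth 6)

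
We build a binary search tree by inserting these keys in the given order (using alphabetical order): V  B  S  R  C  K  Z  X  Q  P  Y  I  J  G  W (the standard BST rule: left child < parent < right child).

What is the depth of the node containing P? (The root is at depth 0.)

Insert V: tree is empty, so V becomes the root.
Insert B: B < V → go left. Place as left child of V.
Insert S: S < V → go left; S > B → go right. Place as right child of B.
Insert R: R < V → go left; R > B → go right; R < S → go left. Place as left child of S.
Insert C: C < V → go left; C > B → go right; C < S → go left; C < R → go left. Place as left child of R.
Insert K: K < V → go left; K > B → go right; K < S → go left; K < R → go left; K > C → go right. Place as right child of C.
Insert Z: Z > V → go right. Place as right child of V.
Insert X: X > V → go right; X < Z → go left. Place as left child of Z.
Insert Q: Q < V → go left; Q > B → go right; Q < S → go left; Q < R → go left; Q > C → go right; Q > K → go right. Place as right child of K.
Insert P: P < V → go left; P > B → go right; P < S → go left; P < R → go left; P > C → go right; P > K → go right; P < Q → go left. Place as left child of Q.
Insert Y: Y > V → go right; Y < Z → go left; Y > X → go right. Place as right child of X.
Insert I: I < V → go left; I > B → go right; I < S → go left; I < R → go left; I > C → go right; I < K → go left. Place as left child of K.
Insert J: J < V → go left; J > B → go right; J < S → go left; J < R → go left; J > C → go right; J < K → go left; J > I → go right. Place as right child of I.
Insert G: G < V → go left; G > B → go right; G < S → go left; G < R → go left; G > C → go right; G < K → go left; G < I → go left. Place as left child of I.
Insert W: W > V → go right; W < Z → go left; W < X → go left. Place as left child of X.

Path to P: V → B → S → R → C → K → Q → P, which is 7 edges.

7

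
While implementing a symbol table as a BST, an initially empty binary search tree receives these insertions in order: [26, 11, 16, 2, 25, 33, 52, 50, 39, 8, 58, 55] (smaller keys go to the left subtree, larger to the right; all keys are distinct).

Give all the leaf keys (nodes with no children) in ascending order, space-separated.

Insert 26: tree is empty, so 26 becomes the root.
Insert 11: 11 < 26 → go left. Place as left child of 26.
Insert 16: 16 < 26 → go left; 16 > 11 → go right. Place as right child of 11.
Insert 2: 2 < 26 → go left; 2 < 11 → go left. Place as left child of 11.
Insert 25: 25 < 26 → go left; 25 > 11 → go right; 25 > 16 → go right. Place as right child of 16.
Insert 33: 33 > 26 → go right. Place as right child of 26.
Insert 52: 52 > 26 → go right; 52 > 33 → go right. Place as right child of 33.
Insert 50: 50 > 26 → go right; 50 > 33 → go right; 50 < 52 → go left. Place as left child of 52.
Insert 39: 39 > 26 → go right; 39 > 33 → go right; 39 < 52 → go left; 39 < 50 → go left. Place as left child of 50.
Insert 8: 8 < 26 → go left; 8 < 11 → go left; 8 > 2 → go right. Place as right child of 2.
Insert 58: 58 > 26 → go right; 58 > 33 → go right; 58 > 52 → go right. Place as right child of 52.
Insert 55: 55 > 26 → go right; 55 > 33 → go right; 55 > 52 → go right; 55 < 58 → go left. Place as left child of 58.

8 25 39 55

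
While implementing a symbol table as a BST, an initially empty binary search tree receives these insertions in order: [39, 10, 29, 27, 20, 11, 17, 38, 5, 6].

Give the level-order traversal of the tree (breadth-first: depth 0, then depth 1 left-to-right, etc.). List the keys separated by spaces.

39 10 5 29 6 27 38 20 11 17

Resulting structure (node: left, right):
  39: L=10, R=–
  10: L=5, R=29
  29: L=27, R=38
  27: L=20, R=–
  20: L=11, R=–
  11: L=–, R=17
  17: L=–, R=–
  38: L=–, R=–
  5: L=–, R=6
  6: L=–, R=–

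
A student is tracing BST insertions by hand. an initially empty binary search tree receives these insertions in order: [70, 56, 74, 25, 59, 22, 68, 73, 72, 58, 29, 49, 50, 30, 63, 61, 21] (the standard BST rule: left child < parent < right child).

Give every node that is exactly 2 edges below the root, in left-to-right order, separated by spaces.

Resulting structure (node: left, right):
  70: L=56, R=74
  56: L=25, R=59
  74: L=73, R=–
  25: L=22, R=29
  59: L=58, R=68
  22: L=21, R=–
  68: L=63, R=–
  73: L=72, R=–
  72: L=–, R=–
  58: L=–, R=–
  29: L=–, R=49
  49: L=30, R=50
  50: L=–, R=–
  30: L=–, R=–
  63: L=61, R=–
  61: L=–, R=–
  21: L=–, R=–

25 59 73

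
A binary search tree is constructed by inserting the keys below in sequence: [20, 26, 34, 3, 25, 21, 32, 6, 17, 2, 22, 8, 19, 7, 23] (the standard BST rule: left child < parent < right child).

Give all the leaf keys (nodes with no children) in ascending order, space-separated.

2 7 19 23 32

20: root
26: right child of 20 (depth 1)
34: right child of 26 (depth 2)
3: left child of 20 (depth 1)
25: left child of 26 (depth 2)
21: left child of 25 (depth 3)
32: left child of 34 (depth 3)
6: right child of 3 (depth 2)
17: right child of 6 (depth 3)
2: left child of 3 (depth 2)
22: right child of 21 (depth 4)
8: left child of 17 (depth 4)
19: right child of 17 (depth 4)
7: left child of 8 (depth 5)
23: right child of 22 (depth 5)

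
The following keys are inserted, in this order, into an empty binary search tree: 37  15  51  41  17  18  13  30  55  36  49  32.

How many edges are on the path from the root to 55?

Insert 37: tree is empty, so 37 becomes the root.
Insert 15: 15 < 37 → go left. Place as left child of 37.
Insert 51: 51 > 37 → go right. Place as right child of 37.
Insert 41: 41 > 37 → go right; 41 < 51 → go left. Place as left child of 51.
Insert 17: 17 < 37 → go left; 17 > 15 → go right. Place as right child of 15.
Insert 18: 18 < 37 → go left; 18 > 15 → go right; 18 > 17 → go right. Place as right child of 17.
Insert 13: 13 < 37 → go left; 13 < 15 → go left. Place as left child of 15.
Insert 30: 30 < 37 → go left; 30 > 15 → go right; 30 > 17 → go right; 30 > 18 → go right. Place as right child of 18.
Insert 55: 55 > 37 → go right; 55 > 51 → go right. Place as right child of 51.
Insert 36: 36 < 37 → go left; 36 > 15 → go right; 36 > 17 → go right; 36 > 18 → go right; 36 > 30 → go right. Place as right child of 30.
Insert 49: 49 > 37 → go right; 49 < 51 → go left; 49 > 41 → go right. Place as right child of 41.
Insert 32: 32 < 37 → go left; 32 > 15 → go right; 32 > 17 → go right; 32 > 18 → go right; 32 > 30 → go right; 32 < 36 → go left. Place as left child of 36.

Path to 55: 37 → 51 → 55, which is 2 edges.

2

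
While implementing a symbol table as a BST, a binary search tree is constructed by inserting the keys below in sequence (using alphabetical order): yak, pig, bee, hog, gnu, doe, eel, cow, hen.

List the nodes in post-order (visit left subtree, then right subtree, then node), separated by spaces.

cow eel doe hen gnu hog bee pig yak

yak: root
pig: left child of yak (depth 1)
bee: left child of pig (depth 2)
hog: right child of bee (depth 3)
gnu: left child of hog (depth 4)
doe: left child of gnu (depth 5)
eel: right child of doe (depth 6)
cow: left child of doe (depth 6)
hen: right child of gnu (depth 5)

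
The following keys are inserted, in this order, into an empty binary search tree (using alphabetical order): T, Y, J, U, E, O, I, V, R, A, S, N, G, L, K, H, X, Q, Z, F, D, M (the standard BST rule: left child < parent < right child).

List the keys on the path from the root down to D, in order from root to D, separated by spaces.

T: root
Y: right child of T (depth 1)
J: left child of T (depth 1)
U: left child of Y (depth 2)
E: left child of J (depth 2)
O: right child of J (depth 2)
I: right child of E (depth 3)
V: right child of U (depth 3)
R: right child of O (depth 3)
A: left child of E (depth 3)
S: right child of R (depth 4)
N: left child of O (depth 3)
G: left child of I (depth 4)
L: left child of N (depth 4)
K: left child of L (depth 5)
H: right child of G (depth 5)
X: right child of V (depth 4)
Q: left child of R (depth 4)
Z: right child of Y (depth 2)
F: left child of G (depth 5)
D: right child of A (depth 4)
M: right child of L (depth 5)

T J E A D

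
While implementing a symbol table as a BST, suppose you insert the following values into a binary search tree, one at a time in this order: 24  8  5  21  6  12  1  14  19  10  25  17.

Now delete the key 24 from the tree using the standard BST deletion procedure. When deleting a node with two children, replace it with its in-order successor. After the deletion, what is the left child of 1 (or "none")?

Insert 24: tree is empty, so 24 becomes the root.
Insert 8: 8 < 24 → go left. Place as left child of 24.
Insert 5: 5 < 24 → go left; 5 < 8 → go left. Place as left child of 8.
Insert 21: 21 < 24 → go left; 21 > 8 → go right. Place as right child of 8.
Insert 6: 6 < 24 → go left; 6 < 8 → go left; 6 > 5 → go right. Place as right child of 5.
Insert 12: 12 < 24 → go left; 12 > 8 → go right; 12 < 21 → go left. Place as left child of 21.
Insert 1: 1 < 24 → go left; 1 < 8 → go left; 1 < 5 → go left. Place as left child of 5.
Insert 14: 14 < 24 → go left; 14 > 8 → go right; 14 < 21 → go left; 14 > 12 → go right. Place as right child of 12.
Insert 19: 19 < 24 → go left; 19 > 8 → go right; 19 < 21 → go left; 19 > 12 → go right; 19 > 14 → go right. Place as right child of 14.
Insert 10: 10 < 24 → go left; 10 > 8 → go right; 10 < 21 → go left; 10 < 12 → go left. Place as left child of 12.
Insert 25: 25 > 24 → go right. Place as right child of 24.
Insert 17: 17 < 24 → go left; 17 > 8 → go right; 17 < 21 → go left; 17 > 12 → go right; 17 > 14 → go right; 17 < 19 → go left. Place as left child of 19.

Delete 24 (two children — replace with in-order successor).
After deletion, 1's left child: none.

none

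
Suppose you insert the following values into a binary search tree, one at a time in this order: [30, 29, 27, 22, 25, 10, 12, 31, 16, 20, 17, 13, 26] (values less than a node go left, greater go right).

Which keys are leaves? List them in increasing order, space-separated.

13 17 26 31

30: root
29: left child of 30 (depth 1)
27: left child of 29 (depth 2)
22: left child of 27 (depth 3)
25: right child of 22 (depth 4)
10: left child of 22 (depth 4)
12: right child of 10 (depth 5)
31: right child of 30 (depth 1)
16: right child of 12 (depth 6)
20: right child of 16 (depth 7)
17: left child of 20 (depth 8)
13: left child of 16 (depth 7)
26: right child of 25 (depth 5)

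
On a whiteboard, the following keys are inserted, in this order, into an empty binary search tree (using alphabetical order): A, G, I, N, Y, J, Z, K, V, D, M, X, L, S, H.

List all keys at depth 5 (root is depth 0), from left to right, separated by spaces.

K V Z

A: root
G: right child of A (depth 1)
I: right child of G (depth 2)
N: right child of I (depth 3)
Y: right child of N (depth 4)
J: left child of N (depth 4)
Z: right child of Y (depth 5)
K: right child of J (depth 5)
V: left child of Y (depth 5)
D: left child of G (depth 2)
M: right child of K (depth 6)
X: right child of V (depth 6)
L: left child of M (depth 7)
S: left child of V (depth 6)
H: left child of I (depth 3)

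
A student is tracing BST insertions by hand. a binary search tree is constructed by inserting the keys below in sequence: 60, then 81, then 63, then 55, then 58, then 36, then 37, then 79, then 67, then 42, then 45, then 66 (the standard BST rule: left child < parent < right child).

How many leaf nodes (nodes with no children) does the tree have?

3

Insert 60: tree is empty, so 60 becomes the root.
Insert 81: 81 > 60 → go right. Place as right child of 60.
Insert 63: 63 > 60 → go right; 63 < 81 → go left. Place as left child of 81.
Insert 55: 55 < 60 → go left. Place as left child of 60.
Insert 58: 58 < 60 → go left; 58 > 55 → go right. Place as right child of 55.
Insert 36: 36 < 60 → go left; 36 < 55 → go left. Place as left child of 55.
Insert 37: 37 < 60 → go left; 37 < 55 → go left; 37 > 36 → go right. Place as right child of 36.
Insert 79: 79 > 60 → go right; 79 < 81 → go left; 79 > 63 → go right. Place as right child of 63.
Insert 67: 67 > 60 → go right; 67 < 81 → go left; 67 > 63 → go right; 67 < 79 → go left. Place as left child of 79.
Insert 42: 42 < 60 → go left; 42 < 55 → go left; 42 > 36 → go right; 42 > 37 → go right. Place as right child of 37.
Insert 45: 45 < 60 → go left; 45 < 55 → go left; 45 > 36 → go right; 45 > 37 → go right; 45 > 42 → go right. Place as right child of 42.
Insert 66: 66 > 60 → go right; 66 < 81 → go left; 66 > 63 → go right; 66 < 79 → go left; 66 < 67 → go left. Place as left child of 67.

Leaves: 45, 58, 66 — 3 in total.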